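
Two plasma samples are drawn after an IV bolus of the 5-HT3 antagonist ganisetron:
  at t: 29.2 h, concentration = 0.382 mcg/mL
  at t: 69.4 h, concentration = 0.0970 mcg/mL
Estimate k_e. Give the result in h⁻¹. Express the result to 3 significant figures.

k = ln(C₁/C₂) / (t₂ − t₁) = ln(0.382/0.0970) / (69.4 − 29.2)
  = 1.371 / 40.20 = 0.03410 h⁻¹

0.0341 h⁻¹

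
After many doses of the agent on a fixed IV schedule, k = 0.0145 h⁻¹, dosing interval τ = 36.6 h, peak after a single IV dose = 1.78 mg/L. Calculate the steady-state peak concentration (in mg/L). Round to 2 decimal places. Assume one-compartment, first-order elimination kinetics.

e^(−kτ) = e^(−0.01450 × 36.6) = 0.5882
Accumulation ratio R = 1 / (1 − e^(−kτ)) = 1 / (1 − 0.5882) = 2.428
Steady-state peak = C₀ × R = 1.78 × 2.428 = 4.322 mg/L

4.32 mg/L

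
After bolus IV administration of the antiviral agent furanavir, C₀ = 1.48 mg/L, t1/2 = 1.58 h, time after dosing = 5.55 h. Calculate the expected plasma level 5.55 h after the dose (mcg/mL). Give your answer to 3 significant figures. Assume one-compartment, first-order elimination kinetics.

0.130 mcg/mL

k = ln2 / t½ = 0.693147 / 1.58 = 0.4387 h⁻¹
C = C₀ · e^(−k·t) = 1.480 × e^(−0.4387 × 5.55)
  = 1.480 × 0.08762 = 0.1297 mg/L
(0.1297 mg/L = 0.1297 mcg/mL)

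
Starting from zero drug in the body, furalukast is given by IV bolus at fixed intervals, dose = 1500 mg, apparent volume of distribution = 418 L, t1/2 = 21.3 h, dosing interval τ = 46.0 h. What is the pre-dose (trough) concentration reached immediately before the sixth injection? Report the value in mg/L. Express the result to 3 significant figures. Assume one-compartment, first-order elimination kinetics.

C₀ per dose = Dose / Vd = 1500 / 418 = 3.589 mg/L
k = ln2 / t½ = 0.693147 / 21.3 = 0.03254 h⁻¹
Fraction remaining after one interval: r = e^(−kτ) = e^(−0.03254 × 46.0) = 0.2238
Before dose 6, 5 doses have been given (aged 1τ, 2τ, 3τ, 4τ, 5τ).
C_trough = C₀ × (r + r² + … + r^5) = C₀ × r(1−r^5)/(1−r)
        = 3.589 × 0.2238 × (1 − 0.0005614) / (1 − 0.2238) = 1.034 mg/L

1.03 mg/L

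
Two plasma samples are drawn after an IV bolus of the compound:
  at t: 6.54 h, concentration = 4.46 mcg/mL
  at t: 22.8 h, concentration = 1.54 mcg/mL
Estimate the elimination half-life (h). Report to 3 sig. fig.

k = ln(C₁/C₂) / (t₂ − t₁) = ln(4.46/1.54) / (22.8 − 6.54)
  = 1.063 / 16.26 = 0.06538 h⁻¹
t½ = ln2 / k = 0.693147 / 0.06538 = 10.60 h

10.6 h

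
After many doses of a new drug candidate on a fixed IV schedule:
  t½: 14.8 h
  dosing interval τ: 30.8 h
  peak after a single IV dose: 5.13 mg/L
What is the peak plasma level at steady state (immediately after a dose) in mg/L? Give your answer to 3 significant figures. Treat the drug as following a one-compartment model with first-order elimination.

k = ln2 / t½ = 0.693147 / 14.8 = 0.04683 h⁻¹
e^(−kτ) = e^(−0.04683 × 30.8) = 0.2364
Accumulation ratio R = 1 / (1 − e^(−kτ)) = 1 / (1 − 0.2364) = 1.310
Steady-state peak = C₀ × R = 5.13 × 1.310 = 6.720 mg/L

6.72 mg/L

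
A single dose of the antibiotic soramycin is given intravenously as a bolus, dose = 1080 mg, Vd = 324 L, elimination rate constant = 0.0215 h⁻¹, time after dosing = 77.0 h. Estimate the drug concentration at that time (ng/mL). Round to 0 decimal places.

637 ng/mL

C₀ = Dose / Vd = 1080 / 324 = 3.333 mg/L
C = C₀ · e^(−k·t) = 3.333 × e^(−0.02150 × 77.0)
  = 3.333 × 0.1910 = 0.6366 mg/L
Convert: 0.6366 mg/L × 1000 = 636.6 ng/mL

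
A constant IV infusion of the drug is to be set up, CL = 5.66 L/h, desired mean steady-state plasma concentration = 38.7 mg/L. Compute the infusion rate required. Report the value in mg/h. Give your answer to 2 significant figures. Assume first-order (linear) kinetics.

220 mg/h

At steady state, infusion rate R₀ = Css × CL = 38.7 × 5.660 = 219.0 mg/h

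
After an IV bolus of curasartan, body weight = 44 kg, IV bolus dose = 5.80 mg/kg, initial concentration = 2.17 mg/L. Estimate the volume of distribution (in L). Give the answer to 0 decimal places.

118 L

Dose = 5.80 × 44 = 255.2 mg
Vd = Dose / C₀ = 255.2 / 2.17 = 117.6 L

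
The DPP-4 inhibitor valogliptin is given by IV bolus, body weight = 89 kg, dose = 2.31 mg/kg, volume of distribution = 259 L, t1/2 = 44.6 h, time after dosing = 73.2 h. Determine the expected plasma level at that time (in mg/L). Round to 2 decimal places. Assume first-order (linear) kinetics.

0.25 mg/L

Total dose = 2.31 × 89 = 205.6 mg
C₀ = Dose / Vd = 205.6 / 259 = 0.7938 mg/L
k = ln2 / t½ = 0.693147 / 44.6 = 0.01554 h⁻¹
C = C₀ · e^(−k·t) = 0.7938 × e^(−0.01554 × 73.2)
  = 0.7938 × 0.3206 = 0.2545 mg/L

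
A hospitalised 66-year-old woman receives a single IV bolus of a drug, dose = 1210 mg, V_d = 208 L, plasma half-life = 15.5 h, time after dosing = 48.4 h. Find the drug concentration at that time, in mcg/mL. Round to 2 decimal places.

0.67 mcg/mL

C₀ = Dose / Vd = 1210 / 208 = 5.817 mg/L
k = ln2 / t½ = 0.693147 / 15.5 = 0.04472 h⁻¹
C = C₀ · e^(−k·t) = 5.817 × e^(−0.04472 × 48.4)
  = 5.817 × 0.1148 = 0.6678 mg/L
(0.6678 mg/L = 0.6678 mcg/mL)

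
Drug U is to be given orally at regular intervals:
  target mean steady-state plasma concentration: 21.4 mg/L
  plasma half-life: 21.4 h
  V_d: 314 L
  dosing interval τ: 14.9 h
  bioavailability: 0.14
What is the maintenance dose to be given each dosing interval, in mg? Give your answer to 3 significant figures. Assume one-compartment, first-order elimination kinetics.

k = ln2 / t½ = 0.693147 / 21.4 = 0.03239 h⁻¹
CL = k × Vd = 0.03239 × 314 = 10.17 L/h
At steady state, F × (Dose/τ) = Css × CL.
Dose = Css × CL × τ / F = 21.4 × 10.17 × 14.9 / 0.14 = 23160 mg

23200 mg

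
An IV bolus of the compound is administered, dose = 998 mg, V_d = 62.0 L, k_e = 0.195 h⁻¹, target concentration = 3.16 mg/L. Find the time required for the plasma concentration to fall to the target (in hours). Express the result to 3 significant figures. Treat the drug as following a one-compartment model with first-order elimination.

C₀ = Dose / Vd = 998.0 / 62.0 = 16.10 mg/L
t = ln(C₀ / C) / k = ln(16.10 / 3.16) / 0.1950
  = ln(5.095) / 0.1950 = 1.628 / 0.1950 = 8.349 h

8.35 h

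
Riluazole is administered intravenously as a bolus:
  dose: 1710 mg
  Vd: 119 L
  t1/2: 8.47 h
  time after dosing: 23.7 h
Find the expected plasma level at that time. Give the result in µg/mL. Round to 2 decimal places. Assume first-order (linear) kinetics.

2.07 µg/mL

C₀ = Dose / Vd = 1710 / 119 = 14.37 mg/L
k = ln2 / t½ = 0.693147 / 8.47 = 0.08184 h⁻¹
C = C₀ · e^(−k·t) = 14.37 × e^(−0.08184 × 23.7)
  = 14.37 × 0.1438 = 2.066 mg/L
(2.066 mg/L = 2.066 µg/mL)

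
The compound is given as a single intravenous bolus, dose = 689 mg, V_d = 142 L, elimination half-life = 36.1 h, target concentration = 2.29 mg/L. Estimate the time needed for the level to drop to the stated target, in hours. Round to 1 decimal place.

C₀ = Dose / Vd = 689.0 / 142 = 4.852 mg/L
k = ln2 / t½ = 0.693147 / 36.1 = 0.01920 h⁻¹
t = ln(C₀ / C) / k = ln(4.852 / 2.29) / 0.01920
  = ln(2.119) / 0.01920 = 0.7509 / 0.01920 = 39.11 h

39.1 h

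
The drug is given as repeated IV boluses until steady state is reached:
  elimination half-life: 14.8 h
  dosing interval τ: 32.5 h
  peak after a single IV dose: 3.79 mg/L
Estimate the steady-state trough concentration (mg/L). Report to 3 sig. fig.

1.06 mg/L

k = ln2 / t½ = 0.693147 / 14.8 = 0.04683 h⁻¹
e^(−kτ) = e^(−0.04683 × 32.5) = 0.2183
Accumulation ratio R = 1 / (1 − e^(−kτ)) = 1 / (1 − 0.2183) = 1.279
Steady-state trough = C₀ × R × e^(−kτ) = 3.79 × 1.279 × 0.2183 = 1.058 mg/L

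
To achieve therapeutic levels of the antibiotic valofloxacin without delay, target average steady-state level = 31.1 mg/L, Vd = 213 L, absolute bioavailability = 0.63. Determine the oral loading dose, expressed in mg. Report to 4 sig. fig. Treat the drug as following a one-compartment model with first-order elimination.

10510 mg

LD = Css × Vd / F = 31.1 × 213 / 0.63 = 10510 mg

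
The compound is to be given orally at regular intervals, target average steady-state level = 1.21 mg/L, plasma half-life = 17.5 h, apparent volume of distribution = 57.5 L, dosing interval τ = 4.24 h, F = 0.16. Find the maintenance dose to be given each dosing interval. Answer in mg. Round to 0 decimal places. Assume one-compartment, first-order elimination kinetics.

k = ln2 / t½ = 0.693147 / 17.5 = 0.03961 h⁻¹
CL = k × Vd = 0.03961 × 57.5 = 2.278 L/h
At steady state, F × (Dose/τ) = Css × CL.
Dose = Css × CL × τ / F = 1.21 × 2.278 × 4.24 / 0.16 = 73.04 mg

73 mg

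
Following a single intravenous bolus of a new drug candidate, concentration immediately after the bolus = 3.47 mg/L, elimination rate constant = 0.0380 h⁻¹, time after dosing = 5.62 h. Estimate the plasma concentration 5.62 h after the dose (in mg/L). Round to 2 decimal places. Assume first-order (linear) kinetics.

C = C₀ · e^(−k·t) = 3.470 × e^(−0.03800 × 5.62)
  = 3.470 × 0.8077 = 2.803 mg/L

2.80 mg/L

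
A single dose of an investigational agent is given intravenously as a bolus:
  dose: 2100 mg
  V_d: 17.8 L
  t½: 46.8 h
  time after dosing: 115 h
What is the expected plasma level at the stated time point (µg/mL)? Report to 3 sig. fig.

C₀ = Dose / Vd = 2100 / 17.8 = 118.0 mg/L
k = ln2 / t½ = 0.693147 / 46.8 = 0.01481 h⁻¹
C = C₀ · e^(−k·t) = 118.0 × e^(−0.01481 × 115)
  = 118.0 × 0.1821 = 21.49 mg/L
(21.49 mg/L = 21.49 µg/mL)

21.5 µg/mL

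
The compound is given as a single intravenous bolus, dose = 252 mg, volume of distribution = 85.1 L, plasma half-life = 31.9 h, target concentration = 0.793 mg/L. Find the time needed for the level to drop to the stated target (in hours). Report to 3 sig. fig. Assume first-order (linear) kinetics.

C₀ = Dose / Vd = 252.0 / 85.1 = 2.961 mg/L
k = ln2 / t½ = 0.693147 / 31.9 = 0.02173 h⁻¹
t = ln(C₀ / C) / k = ln(2.961 / 0.793) / 0.02173
  = ln(3.734) / 0.02173 = 1.317 / 0.02173 = 60.61 h

60.6 h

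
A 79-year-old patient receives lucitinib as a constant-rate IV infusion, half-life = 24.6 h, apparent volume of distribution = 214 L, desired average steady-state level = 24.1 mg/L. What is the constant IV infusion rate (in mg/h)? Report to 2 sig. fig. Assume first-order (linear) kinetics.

k = ln2 / t½ = 0.693147 / 24.6 = 0.02818 h⁻¹
CL = k × Vd = 0.02818 × 214 = 6.031 L/h
At steady state, infusion rate R₀ = Css × CL = 24.1 × 6.031 = 145.3 mg/h

150 mg/h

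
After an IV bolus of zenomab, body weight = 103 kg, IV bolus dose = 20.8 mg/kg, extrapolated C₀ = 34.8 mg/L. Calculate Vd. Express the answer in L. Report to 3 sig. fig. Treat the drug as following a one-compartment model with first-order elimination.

61.6 L

Dose = 20.8 × 103 = 2142 mg
Vd = Dose / C₀ = 2142 / 34.8 = 61.55 L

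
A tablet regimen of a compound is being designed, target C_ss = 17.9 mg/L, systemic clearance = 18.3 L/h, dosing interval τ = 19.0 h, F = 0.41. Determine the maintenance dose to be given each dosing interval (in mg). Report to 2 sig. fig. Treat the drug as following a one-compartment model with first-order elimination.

At steady state, F × (Dose/τ) = Css × CL.
Dose = Css × CL × τ / F = 17.9 × 18.30 × 19.0 / 0.41 = 15180 mg

15000 mg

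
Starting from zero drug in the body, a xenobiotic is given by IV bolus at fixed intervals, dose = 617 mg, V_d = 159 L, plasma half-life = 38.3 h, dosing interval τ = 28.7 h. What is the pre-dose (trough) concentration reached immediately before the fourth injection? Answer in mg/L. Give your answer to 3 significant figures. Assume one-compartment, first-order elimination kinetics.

4.50 mg/L

C₀ per dose = Dose / Vd = 617 / 159 = 3.881 mg/L
k = ln2 / t½ = 0.693147 / 38.3 = 0.01810 h⁻¹
Fraction remaining after one interval: r = e^(−kτ) = e^(−0.01810 × 28.7) = 0.5948
Before dose 4, 3 doses have been given (aged 1τ, 2τ, 3τ).
C_trough = C₀ × (r + r² + … + r^3) = C₀ × r(1−r^3)/(1−r)
        = 3.881 × 0.5948 × (1 − 0.2104) / (1 − 0.5948) = 4.498 mg/L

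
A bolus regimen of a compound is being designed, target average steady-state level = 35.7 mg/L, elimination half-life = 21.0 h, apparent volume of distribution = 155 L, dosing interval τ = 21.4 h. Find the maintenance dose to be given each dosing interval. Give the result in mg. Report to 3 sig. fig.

3910 mg

k = ln2 / t½ = 0.693147 / 21.0 = 0.03301 h⁻¹
CL = k × Vd = 0.03301 × 155 = 5.117 L/h
At steady state, Dose/τ = Css × CL.
Dose = Css × CL × τ = 35.7 × 5.117 × 21.4 = 3909 mg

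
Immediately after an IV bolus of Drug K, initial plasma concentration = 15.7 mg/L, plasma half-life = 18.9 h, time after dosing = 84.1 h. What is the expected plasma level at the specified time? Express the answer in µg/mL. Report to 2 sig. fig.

k = ln2 / t½ = 0.693147 / 18.9 = 0.03667 h⁻¹
C = C₀ · e^(−k·t) = 15.70 × e^(−0.03667 × 84.1)
  = 15.70 × 0.04578 = 0.7187 mg/L
(0.7187 mg/L = 0.7187 µg/mL)

0.72 µg/mL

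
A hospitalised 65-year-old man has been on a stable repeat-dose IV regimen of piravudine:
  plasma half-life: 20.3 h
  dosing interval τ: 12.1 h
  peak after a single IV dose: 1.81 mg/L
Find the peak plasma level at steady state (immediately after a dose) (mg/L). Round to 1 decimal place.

k = ln2 / t½ = 0.693147 / 20.3 = 0.03415 h⁻¹
e^(−kτ) = e^(−0.03415 × 12.1) = 0.6615
Accumulation ratio R = 1 / (1 − e^(−kτ)) = 1 / (1 − 0.6615) = 2.954
Steady-state peak = C₀ × R = 1.81 × 2.954 = 5.347 mg/L

5.3 mg/L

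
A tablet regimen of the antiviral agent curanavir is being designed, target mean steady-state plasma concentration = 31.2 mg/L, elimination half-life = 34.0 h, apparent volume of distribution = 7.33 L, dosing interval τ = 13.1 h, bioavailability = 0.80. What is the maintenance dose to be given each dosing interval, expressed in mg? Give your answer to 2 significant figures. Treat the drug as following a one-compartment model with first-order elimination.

k = ln2 / t½ = 0.693147 / 34.0 = 0.02039 h⁻¹
CL = k × Vd = 0.02039 × 7.33 = 0.1495 L/h
At steady state, F × (Dose/τ) = Css × CL.
Dose = Css × CL × τ / F = 31.2 × 0.1495 × 13.1 / 0.80 = 76.38 mg

76 mg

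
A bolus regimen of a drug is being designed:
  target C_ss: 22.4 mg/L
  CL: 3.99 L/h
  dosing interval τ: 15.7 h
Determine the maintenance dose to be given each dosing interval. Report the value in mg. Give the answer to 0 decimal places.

At steady state, Dose/τ = Css × CL.
Dose = Css × CL × τ = 22.4 × 3.990 × 15.7 = 1403 mg

1403 mg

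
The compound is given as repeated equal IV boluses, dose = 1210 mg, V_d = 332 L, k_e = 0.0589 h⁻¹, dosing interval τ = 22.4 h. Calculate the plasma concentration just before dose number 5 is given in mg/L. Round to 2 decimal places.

C₀ per dose = Dose / Vd = 1210 / 332 = 3.645 mg/L
Fraction remaining after one interval: r = e^(−kτ) = e^(−0.05890 × 22.4) = 0.2673
Before dose 5, 4 doses have been given (aged 1τ, 2τ, 3τ, 4τ).
C_trough = C₀ × (r + r² + … + r^4) = C₀ × r(1−r^4)/(1−r)
        = 3.645 × 0.2673 × (1 − 0.005105) / (1 − 0.2673) = 1.323 mg/L

1.32 mg/L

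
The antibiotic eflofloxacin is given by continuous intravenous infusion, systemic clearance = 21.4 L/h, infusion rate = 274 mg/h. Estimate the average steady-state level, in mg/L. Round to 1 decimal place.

12.8 mg/L

At steady state Css = R₀ / CL = 274 / 21.40 = 12.80 mg/L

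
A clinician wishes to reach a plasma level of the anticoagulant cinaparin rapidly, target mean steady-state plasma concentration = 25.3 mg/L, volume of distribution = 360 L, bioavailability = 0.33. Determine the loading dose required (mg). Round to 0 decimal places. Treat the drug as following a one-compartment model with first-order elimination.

27600 mg

LD = Css × Vd / F = 25.3 × 360 / 0.33 = 27600 mg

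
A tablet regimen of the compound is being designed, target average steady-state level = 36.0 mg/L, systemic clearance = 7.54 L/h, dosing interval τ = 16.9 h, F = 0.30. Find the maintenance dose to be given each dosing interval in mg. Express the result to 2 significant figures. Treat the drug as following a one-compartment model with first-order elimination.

15000 mg

At steady state, F × (Dose/τ) = Css × CL.
Dose = Css × CL × τ / F = 36.0 × 7.540 × 16.9 / 0.30 = 15290 mg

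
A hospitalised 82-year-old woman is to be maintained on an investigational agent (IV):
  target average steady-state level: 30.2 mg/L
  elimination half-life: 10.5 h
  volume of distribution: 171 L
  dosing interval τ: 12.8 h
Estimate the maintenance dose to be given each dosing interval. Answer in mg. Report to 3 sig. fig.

4360 mg

k = ln2 / t½ = 0.693147 / 10.5 = 0.06601 h⁻¹
CL = k × Vd = 0.06601 × 171 = 11.29 L/h
At steady state, Dose/τ = Css × CL.
Dose = Css × CL × τ = 30.2 × 11.29 × 12.8 = 4364 mg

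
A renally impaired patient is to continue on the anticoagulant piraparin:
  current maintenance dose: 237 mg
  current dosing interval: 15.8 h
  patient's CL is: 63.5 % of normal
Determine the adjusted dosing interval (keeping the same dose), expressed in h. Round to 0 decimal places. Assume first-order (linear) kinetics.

To keep the same average steady-state level, dosing rate must scale with clearance.
CL ratio = 63.5 / 100 = 0.6350
New interval (same dose) = 15.8 / 0.6350 = 24.88 h

25 h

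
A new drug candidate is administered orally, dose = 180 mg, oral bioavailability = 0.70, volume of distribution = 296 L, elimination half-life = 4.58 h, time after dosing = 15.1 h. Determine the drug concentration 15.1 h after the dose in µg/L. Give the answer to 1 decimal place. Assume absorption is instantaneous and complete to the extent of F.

43.3 µg/L

Amount reaching circulation = F × Dose = 0.70 × 180.0 = 126.0 mg
C₀ = F·Dose / Vd = 126.0 / 296 = 0.4257 mg/L
k = ln2 / t½ = 0.693147 / 4.58 = 0.1513 h⁻¹
C = C₀ · e^(−k·t) = 0.4257 × e^(−0.1513 × 15.1)
  = 0.4257 × 0.1018 = 0.04334 mg/L
Convert: 0.04334 mg/L × 1000 = 43.34 µg/L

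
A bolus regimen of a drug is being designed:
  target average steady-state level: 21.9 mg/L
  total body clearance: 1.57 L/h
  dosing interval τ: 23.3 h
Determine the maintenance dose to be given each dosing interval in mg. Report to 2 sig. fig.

At steady state, Dose/τ = Css × CL.
Dose = Css × CL × τ = 21.9 × 1.570 × 23.3 = 801.1 mg

800 mg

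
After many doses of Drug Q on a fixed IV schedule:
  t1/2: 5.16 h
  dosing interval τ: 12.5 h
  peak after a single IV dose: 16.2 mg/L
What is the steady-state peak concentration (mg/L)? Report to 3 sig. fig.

19.9 mg/L

k = ln2 / t½ = 0.693147 / 5.16 = 0.1343 h⁻¹
e^(−kτ) = e^(−0.1343 × 12.5) = 0.1866
Accumulation ratio R = 1 / (1 − e^(−kτ)) = 1 / (1 − 0.1866) = 1.229
Steady-state peak = C₀ × R = 16.2 × 1.229 = 19.91 mg/L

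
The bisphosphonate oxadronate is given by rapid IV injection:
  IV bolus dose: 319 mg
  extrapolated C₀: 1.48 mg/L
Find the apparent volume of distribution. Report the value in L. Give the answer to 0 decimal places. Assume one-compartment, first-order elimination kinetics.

216 L

Vd = Dose / C₀ = 319.0 / 1.48 = 215.5 L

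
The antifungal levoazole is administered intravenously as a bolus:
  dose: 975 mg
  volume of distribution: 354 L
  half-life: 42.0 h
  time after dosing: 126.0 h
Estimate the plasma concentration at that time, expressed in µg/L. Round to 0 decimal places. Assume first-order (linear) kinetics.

C₀ = Dose / Vd = 975.0 / 354 = 2.754 mg/L
k = ln2 / t½ = 0.693147 / 42.0 = 0.01650 h⁻¹
t / t½ = 126.0 / 42.0 = 3 half-lives
C = C₀ × (1/2)^3 = 2.754 × 0.1250 = 0.3443 mg/L
Convert: 0.3443 mg/L × 1000 = 344.3 µg/L

344 µg/L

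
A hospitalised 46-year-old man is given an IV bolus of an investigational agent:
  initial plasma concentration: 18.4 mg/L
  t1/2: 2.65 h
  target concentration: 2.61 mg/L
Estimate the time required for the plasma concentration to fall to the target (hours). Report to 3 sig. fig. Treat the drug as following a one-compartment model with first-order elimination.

k = ln2 / t½ = 0.693147 / 2.65 = 0.2616 h⁻¹
t = ln(C₀ / C) / k = ln(18.40 / 2.61) / 0.2616
  = ln(7.050) / 0.2616 = 1.953 / 0.2616 = 7.466 h

7.47 h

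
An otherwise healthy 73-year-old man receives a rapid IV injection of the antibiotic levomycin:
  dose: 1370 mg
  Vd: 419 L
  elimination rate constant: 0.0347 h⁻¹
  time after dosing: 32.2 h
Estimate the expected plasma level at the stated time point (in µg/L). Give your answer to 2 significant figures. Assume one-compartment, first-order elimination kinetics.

C₀ = Dose / Vd = 1370 / 419 = 3.270 mg/L
C = C₀ · e^(−k·t) = 3.270 × e^(−0.03470 × 32.2)
  = 3.270 × 0.3271 = 1.070 mg/L
Convert: 1.070 mg/L × 1000 = 1070 µg/L

1100 µg/L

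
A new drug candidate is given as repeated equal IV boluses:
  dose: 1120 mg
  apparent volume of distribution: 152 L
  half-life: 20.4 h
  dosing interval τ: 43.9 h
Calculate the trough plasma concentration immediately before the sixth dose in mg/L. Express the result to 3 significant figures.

2.14 mg/L

C₀ per dose = Dose / Vd = 1120 / 152 = 7.368 mg/L
k = ln2 / t½ = 0.693147 / 20.4 = 0.03398 h⁻¹
Fraction remaining after one interval: r = e^(−kτ) = e^(−0.03398 × 43.9) = 0.2250
Before dose 6, 5 doses have been given (aged 1τ, 2τ, 3τ, 4τ, 5τ).
C_trough = C₀ × (r + r² + … + r^5) = C₀ × r(1−r^5)/(1−r)
        = 7.368 × 0.2250 × (1 − 0.0005767) / (1 − 0.2250) = 2.138 mg/L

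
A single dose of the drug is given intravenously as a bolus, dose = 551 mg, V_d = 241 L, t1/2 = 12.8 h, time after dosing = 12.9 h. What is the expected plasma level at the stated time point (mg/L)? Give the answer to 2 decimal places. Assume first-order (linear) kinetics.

C₀ = Dose / Vd = 551.0 / 241 = 2.286 mg/L
k = ln2 / t½ = 0.693147 / 12.8 = 0.05415 h⁻¹
C = C₀ · e^(−k·t) = 2.286 × e^(−0.05415 × 12.9)
  = 2.286 × 0.4973 = 1.137 mg/L

1.14 mg/L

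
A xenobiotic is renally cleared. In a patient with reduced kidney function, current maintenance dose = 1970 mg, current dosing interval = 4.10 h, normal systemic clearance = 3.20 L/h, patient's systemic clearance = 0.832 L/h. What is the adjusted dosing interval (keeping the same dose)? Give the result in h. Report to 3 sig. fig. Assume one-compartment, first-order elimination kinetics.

To keep the same average steady-state level, dosing rate must scale with clearance.
CL ratio = 0.832 / 3.20 = 0.2600
New interval (same dose) = 4.10 / 0.2600 = 15.77 h

15.8 h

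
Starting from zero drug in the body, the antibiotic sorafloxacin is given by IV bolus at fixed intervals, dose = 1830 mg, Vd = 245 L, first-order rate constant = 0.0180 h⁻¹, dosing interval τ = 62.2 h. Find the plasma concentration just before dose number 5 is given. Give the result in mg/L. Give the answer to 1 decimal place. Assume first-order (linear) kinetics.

C₀ per dose = Dose / Vd = 1830 / 245 = 7.469 mg/L
Fraction remaining after one interval: r = e^(−kτ) = e^(−0.01800 × 62.2) = 0.3264
Before dose 5, 4 doses have been given (aged 1τ, 2τ, 3τ, 4τ).
C_trough = C₀ × (r + r² + … + r^4) = C₀ × r(1−r^4)/(1−r)
        = 7.469 × 0.3264 × (1 − 0.01135) / (1 − 0.3264) = 3.578 mg/L

3.6 mg/L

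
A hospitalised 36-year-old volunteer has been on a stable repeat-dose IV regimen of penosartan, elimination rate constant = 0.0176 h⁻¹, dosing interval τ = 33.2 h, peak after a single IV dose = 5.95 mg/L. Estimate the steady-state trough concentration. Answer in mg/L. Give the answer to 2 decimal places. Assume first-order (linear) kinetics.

7.50 mg/L

e^(−kτ) = e^(−0.01760 × 33.2) = 0.5575
Accumulation ratio R = 1 / (1 − e^(−kτ)) = 1 / (1 − 0.5575) = 2.260
Steady-state trough = C₀ × R × e^(−kτ) = 5.95 × 2.260 × 0.5575 = 7.497 mg/L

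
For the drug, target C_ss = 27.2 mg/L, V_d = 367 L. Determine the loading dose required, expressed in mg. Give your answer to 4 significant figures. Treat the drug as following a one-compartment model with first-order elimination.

LD = Css × Vd = 27.2 × 367 = 9982 mg

9982 mg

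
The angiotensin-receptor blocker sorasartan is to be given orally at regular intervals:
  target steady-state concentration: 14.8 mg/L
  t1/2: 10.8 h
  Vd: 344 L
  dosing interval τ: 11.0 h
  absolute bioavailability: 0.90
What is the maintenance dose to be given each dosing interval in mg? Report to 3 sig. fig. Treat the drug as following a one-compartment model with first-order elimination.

k = ln2 / t½ = 0.693147 / 10.8 = 0.06418 h⁻¹
CL = k × Vd = 0.06418 × 344 = 22.08 L/h
At steady state, F × (Dose/τ) = Css × CL.
Dose = Css × CL × τ / F = 14.8 × 22.08 × 11.0 / 0.90 = 3994 mg

3990 mg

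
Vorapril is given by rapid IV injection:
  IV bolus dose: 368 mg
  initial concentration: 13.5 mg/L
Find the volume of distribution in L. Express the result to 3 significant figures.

Vd = Dose / C₀ = 368.0 / 13.5 = 27.26 L

27.3 L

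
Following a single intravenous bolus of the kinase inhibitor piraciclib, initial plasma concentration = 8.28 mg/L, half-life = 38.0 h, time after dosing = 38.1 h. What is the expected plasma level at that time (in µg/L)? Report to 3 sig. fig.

k = ln2 / t½ = 0.693147 / 38.0 = 0.01824 h⁻¹
C = C₀ · e^(−k·t) = 8.280 × e^(−0.01824 × 38.1)
  = 8.280 × 0.4991 = 4.133 mg/L
Convert: 4.133 mg/L × 1000 = 4133 µg/L

4130 µg/L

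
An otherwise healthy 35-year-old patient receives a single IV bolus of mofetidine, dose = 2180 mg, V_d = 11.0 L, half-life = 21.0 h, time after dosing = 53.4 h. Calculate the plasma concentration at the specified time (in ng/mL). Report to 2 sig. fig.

34000 ng/mL

C₀ = Dose / Vd = 2180 / 11.0 = 198.2 mg/L
k = ln2 / t½ = 0.693147 / 21.0 = 0.03301 h⁻¹
C = C₀ · e^(−k·t) = 198.2 × e^(−0.03301 × 53.4)
  = 198.2 × 0.1716 = 34.01 mg/L
Convert: 34.01 mg/L × 1000 = 34010 ng/mL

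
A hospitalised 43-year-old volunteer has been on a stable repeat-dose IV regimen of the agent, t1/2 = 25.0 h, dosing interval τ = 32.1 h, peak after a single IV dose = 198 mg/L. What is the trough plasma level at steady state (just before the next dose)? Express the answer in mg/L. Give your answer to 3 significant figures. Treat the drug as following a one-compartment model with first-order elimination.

138 mg/L

k = ln2 / t½ = 0.693147 / 25.0 = 0.02773 h⁻¹
e^(−kτ) = e^(−0.02773 × 32.1) = 0.4106
Accumulation ratio R = 1 / (1 − e^(−kτ)) = 1 / (1 − 0.4106) = 1.697
Steady-state trough = C₀ × R × e^(−kτ) = 198 × 1.697 × 0.4106 = 138.0 mg/L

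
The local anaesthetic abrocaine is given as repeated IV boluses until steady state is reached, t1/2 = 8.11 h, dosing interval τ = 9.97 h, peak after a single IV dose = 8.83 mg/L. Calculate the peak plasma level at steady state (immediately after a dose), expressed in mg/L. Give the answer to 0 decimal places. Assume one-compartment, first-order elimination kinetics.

k = ln2 / t½ = 0.693147 / 8.11 = 0.08547 h⁻¹
e^(−kτ) = e^(−0.08547 × 9.97) = 0.4265
Accumulation ratio R = 1 / (1 − e^(−kτ)) = 1 / (1 − 0.4265) = 1.744
Steady-state peak = C₀ × R = 8.83 × 1.744 = 15.40 mg/L

15 mg/L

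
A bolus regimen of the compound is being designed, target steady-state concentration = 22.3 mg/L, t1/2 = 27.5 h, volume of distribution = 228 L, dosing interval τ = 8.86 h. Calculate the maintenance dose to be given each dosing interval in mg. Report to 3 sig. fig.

1140 mg

k = ln2 / t½ = 0.693147 / 27.5 = 0.02521 h⁻¹
CL = k × Vd = 0.02521 × 228 = 5.748 L/h
At steady state, Dose/τ = Css × CL.
Dose = Css × CL × τ = 22.3 × 5.748 × 8.86 = 1136 mg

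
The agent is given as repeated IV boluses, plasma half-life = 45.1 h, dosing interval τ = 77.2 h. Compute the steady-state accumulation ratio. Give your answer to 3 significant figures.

1.44

k = ln2 / t½ = 0.693147 / 45.1 = 0.01537 h⁻¹
e^(−kτ) = e^(−0.01537 × 77.2) = 0.3053
Accumulation ratio R = 1 / (1 − e^(−kτ)) = 1 / (1 − 0.3053) = 1.439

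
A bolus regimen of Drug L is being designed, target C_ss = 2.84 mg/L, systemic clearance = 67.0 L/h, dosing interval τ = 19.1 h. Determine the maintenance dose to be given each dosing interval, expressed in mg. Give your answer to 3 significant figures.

3630 mg

At steady state, Dose/τ = Css × CL.
Dose = Css × CL × τ = 2.84 × 67.00 × 19.1 = 3634 mg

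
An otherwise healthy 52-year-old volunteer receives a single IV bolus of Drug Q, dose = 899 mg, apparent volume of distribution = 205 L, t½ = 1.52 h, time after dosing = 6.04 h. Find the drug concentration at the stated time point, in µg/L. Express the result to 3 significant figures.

279 µg/L

C₀ = Dose / Vd = 899.0 / 205 = 4.385 mg/L
k = ln2 / t½ = 0.693147 / 1.52 = 0.4560 h⁻¹
C = C₀ · e^(−k·t) = 4.385 × e^(−0.4560 × 6.04)
  = 4.385 × 0.06366 = 0.2791 mg/L
Convert: 0.2791 mg/L × 1000 = 279.1 µg/L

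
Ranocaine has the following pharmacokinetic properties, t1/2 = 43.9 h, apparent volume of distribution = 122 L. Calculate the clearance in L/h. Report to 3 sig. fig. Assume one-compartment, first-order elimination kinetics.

k = ln2 / t½ = 0.693147 / 43.9 = 0.01579 h⁻¹
CL = k × Vd = 0.01579 × 122 = 1.926 L/h

1.93 L/h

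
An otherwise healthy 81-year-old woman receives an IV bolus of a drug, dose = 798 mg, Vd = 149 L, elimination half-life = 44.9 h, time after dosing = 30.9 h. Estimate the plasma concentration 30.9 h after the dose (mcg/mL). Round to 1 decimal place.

C₀ = Dose / Vd = 798.0 / 149 = 5.356 mg/L
k = ln2 / t½ = 0.693147 / 44.9 = 0.01544 h⁻¹
C = C₀ · e^(−k·t) = 5.356 × e^(−0.01544 × 30.9)
  = 5.356 × 0.6206 = 3.324 mg/L
(3.324 mg/L = 3.324 mcg/mL)

3.3 mcg/mL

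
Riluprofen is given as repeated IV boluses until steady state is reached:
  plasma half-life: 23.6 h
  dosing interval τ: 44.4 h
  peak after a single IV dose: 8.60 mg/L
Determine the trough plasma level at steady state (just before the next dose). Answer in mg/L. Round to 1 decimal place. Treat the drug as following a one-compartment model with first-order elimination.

3.2 mg/L

k = ln2 / t½ = 0.693147 / 23.6 = 0.02937 h⁻¹
e^(−kτ) = e^(−0.02937 × 44.4) = 0.2714
Accumulation ratio R = 1 / (1 − e^(−kτ)) = 1 / (1 − 0.2714) = 1.372
Steady-state trough = C₀ × R × e^(−kτ) = 8.60 × 1.372 × 0.2714 = 3.202 mg/L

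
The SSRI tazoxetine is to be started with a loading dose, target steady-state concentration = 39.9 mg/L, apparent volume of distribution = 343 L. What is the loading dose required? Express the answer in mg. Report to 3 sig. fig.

13700 mg

LD = Css × Vd = 39.9 × 343 = 13690 mg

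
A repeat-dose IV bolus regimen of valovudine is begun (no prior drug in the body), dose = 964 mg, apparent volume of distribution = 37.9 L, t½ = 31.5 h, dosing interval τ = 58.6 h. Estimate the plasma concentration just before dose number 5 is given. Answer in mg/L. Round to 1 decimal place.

9.6 mg/L

C₀ per dose = Dose / Vd = 964 / 37.9 = 25.44 mg/L
k = ln2 / t½ = 0.693147 / 31.5 = 0.02200 h⁻¹
Fraction remaining after one interval: r = e^(−kτ) = e^(−0.02200 × 58.6) = 0.2755
Before dose 5, 4 doses have been given (aged 1τ, 2τ, 3τ, 4τ).
C_trough = C₀ × (r + r² + … + r^4) = C₀ × r(1−r^4)/(1−r)
        = 25.44 × 0.2755 × (1 − 0.005761) / (1 − 0.2755) = 9.618 mg/L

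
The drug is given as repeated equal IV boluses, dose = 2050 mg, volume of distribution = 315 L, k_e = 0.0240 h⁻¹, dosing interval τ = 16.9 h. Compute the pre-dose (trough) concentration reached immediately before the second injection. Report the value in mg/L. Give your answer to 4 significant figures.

C₀ per dose = Dose / Vd = 2050 / 315 = 6.508 mg/L
Fraction remaining after one interval: r = e^(−kτ) = e^(−0.02400 × 16.9) = 0.6666
Before dose 2, 1 dose has been given (aged 1τ).
C_trough = C₀ × r = 6.508 × 0.6666 = 4.338 mg/L

4.338 mg/L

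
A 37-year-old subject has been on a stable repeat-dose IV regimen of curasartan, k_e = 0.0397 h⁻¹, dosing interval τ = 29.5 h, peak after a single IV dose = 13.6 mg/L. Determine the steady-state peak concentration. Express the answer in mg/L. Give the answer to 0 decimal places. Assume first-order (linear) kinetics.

e^(−kτ) = e^(−0.03970 × 29.5) = 0.3100
Accumulation ratio R = 1 / (1 − e^(−kτ)) = 1 / (1 − 0.3100) = 1.449
Steady-state peak = C₀ × R = 13.6 × 1.449 = 19.71 mg/L

20 mg/L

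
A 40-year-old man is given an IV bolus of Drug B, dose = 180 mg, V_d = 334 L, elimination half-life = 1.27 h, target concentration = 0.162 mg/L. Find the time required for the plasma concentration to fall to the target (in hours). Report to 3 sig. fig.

C₀ = Dose / Vd = 180.0 / 334 = 0.5389 mg/L
k = ln2 / t½ = 0.693147 / 1.27 = 0.5458 h⁻¹
t = ln(C₀ / C) / k = ln(0.5389 / 0.162) / 0.5458
  = ln(3.327) / 0.5458 = 1.202 / 0.5458 = 2.202 h

2.20 h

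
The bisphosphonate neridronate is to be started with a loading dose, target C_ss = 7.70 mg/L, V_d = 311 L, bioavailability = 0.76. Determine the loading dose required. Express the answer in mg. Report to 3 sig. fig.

3150 mg

LD = Css × Vd / F = 7.70 × 311 / 0.76 = 3151 mg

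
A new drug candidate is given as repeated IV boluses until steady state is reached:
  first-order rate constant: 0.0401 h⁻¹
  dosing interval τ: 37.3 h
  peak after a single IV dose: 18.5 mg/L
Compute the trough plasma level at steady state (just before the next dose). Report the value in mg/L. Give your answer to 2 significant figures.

5.3 mg/L

e^(−kτ) = e^(−0.04010 × 37.3) = 0.2241
Accumulation ratio R = 1 / (1 − e^(−kτ)) = 1 / (1 − 0.2241) = 1.289
Steady-state trough = C₀ × R × e^(−kτ) = 18.5 × 1.289 × 0.2241 = 5.344 mg/L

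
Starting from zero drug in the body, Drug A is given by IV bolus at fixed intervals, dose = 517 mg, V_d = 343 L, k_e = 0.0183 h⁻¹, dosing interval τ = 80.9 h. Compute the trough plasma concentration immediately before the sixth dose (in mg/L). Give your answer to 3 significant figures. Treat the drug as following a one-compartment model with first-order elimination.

0.444 mg/L

C₀ per dose = Dose / Vd = 517 / 343 = 1.507 mg/L
Fraction remaining after one interval: r = e^(−kτ) = e^(−0.01830 × 80.9) = 0.2275
Before dose 6, 5 doses have been given (aged 1τ, 2τ, 3τ, 4τ, 5τ).
C_trough = C₀ × (r + r² + … + r^5) = C₀ × r(1−r^5)/(1−r)
        = 1.507 × 0.2275 × (1 − 0.0006094) / (1 − 0.2275) = 0.4435 mg/L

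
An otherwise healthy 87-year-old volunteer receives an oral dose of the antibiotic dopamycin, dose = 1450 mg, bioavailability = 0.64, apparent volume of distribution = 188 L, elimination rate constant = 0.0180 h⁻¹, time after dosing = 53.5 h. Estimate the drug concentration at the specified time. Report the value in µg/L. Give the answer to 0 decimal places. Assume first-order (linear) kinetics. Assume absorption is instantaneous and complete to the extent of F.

Amount reaching circulation = F × Dose = 0.64 × 1450 = 928.0 mg
C₀ = F·Dose / Vd = 928.0 / 188 = 4.936 mg/L
C = C₀ · e^(−k·t) = 4.936 × e^(−0.01800 × 53.5)
  = 4.936 × 0.3817 = 1.884 mg/L
Convert: 1.884 mg/L × 1000 = 1884 µg/L

1884 µg/L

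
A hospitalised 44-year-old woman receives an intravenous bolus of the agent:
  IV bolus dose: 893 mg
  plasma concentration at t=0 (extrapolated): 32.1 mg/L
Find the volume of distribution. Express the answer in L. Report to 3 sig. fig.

27.8 L

Vd = Dose / C₀ = 893.0 / 32.1 = 27.82 L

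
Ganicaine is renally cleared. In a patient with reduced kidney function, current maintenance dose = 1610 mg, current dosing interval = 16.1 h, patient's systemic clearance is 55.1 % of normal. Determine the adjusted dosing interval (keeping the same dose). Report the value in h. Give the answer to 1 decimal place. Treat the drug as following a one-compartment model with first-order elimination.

29.2 h

To keep the same average steady-state level, dosing rate must scale with clearance.
CL ratio = 55.1 / 100 = 0.5510
New interval (same dose) = 16.1 / 0.5510 = 29.22 h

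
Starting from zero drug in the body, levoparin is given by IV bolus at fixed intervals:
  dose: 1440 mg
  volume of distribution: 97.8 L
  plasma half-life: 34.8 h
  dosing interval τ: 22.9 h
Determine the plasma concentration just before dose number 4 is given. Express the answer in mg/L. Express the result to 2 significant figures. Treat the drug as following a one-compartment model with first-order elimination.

19 mg/L

C₀ per dose = Dose / Vd = 1440 / 97.8 = 14.72 mg/L
k = ln2 / t½ = 0.693147 / 34.8 = 0.01992 h⁻¹
Fraction remaining after one interval: r = e^(−kτ) = e^(−0.01992 × 22.9) = 0.6337
Before dose 4, 3 doses have been given (aged 1τ, 2τ, 3τ).
C_trough = C₀ × (r + r² + … + r^3) = C₀ × r(1−r^3)/(1−r)
        = 14.72 × 0.6337 × (1 − 0.2545) / (1 − 0.6337) = 18.98 mg/L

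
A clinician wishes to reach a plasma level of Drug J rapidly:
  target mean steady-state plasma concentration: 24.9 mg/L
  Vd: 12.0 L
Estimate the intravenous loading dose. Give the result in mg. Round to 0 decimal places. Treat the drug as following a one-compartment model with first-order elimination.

299 mg

LD = Css × Vd = 24.9 × 12.0 = 298.8 mg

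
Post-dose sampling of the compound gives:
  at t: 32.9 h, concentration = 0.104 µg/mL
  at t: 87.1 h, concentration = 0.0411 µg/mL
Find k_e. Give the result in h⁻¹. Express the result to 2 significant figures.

k = ln(C₁/C₂) / (t₂ − t₁) = ln(0.104/0.0411) / (87.1 − 32.9)
  = 0.9284 / 54.20 = 0.01713 h⁻¹

0.017 h⁻¹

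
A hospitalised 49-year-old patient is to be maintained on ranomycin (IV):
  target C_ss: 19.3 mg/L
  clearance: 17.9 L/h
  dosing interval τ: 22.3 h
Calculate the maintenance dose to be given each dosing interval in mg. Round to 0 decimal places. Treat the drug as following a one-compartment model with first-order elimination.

At steady state, Dose/τ = Css × CL.
Dose = Css × CL × τ = 19.3 × 17.90 × 22.3 = 7704 mg

7704 mg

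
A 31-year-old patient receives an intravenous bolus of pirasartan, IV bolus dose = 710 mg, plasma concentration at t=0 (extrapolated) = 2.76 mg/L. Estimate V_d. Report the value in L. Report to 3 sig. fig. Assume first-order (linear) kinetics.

Vd = Dose / C₀ = 710.0 / 2.76 = 257.2 L

257 L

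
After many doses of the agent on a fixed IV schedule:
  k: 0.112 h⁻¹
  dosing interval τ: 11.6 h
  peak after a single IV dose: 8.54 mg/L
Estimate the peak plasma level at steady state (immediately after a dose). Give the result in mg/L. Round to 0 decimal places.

e^(−kτ) = e^(−0.1120 × 11.6) = 0.2727
Accumulation ratio R = 1 / (1 − e^(−kτ)) = 1 / (1 − 0.2727) = 1.375
Steady-state peak = C₀ × R = 8.54 × 1.375 = 11.74 mg/L

12 mg/L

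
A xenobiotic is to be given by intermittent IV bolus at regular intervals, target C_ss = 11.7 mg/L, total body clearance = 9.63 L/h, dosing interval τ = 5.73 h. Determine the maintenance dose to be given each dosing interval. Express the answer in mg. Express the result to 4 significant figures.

645.6 mg

At steady state, Dose/τ = Css × CL.
Dose = Css × CL × τ = 11.7 × 9.630 × 5.73 = 645.6 mg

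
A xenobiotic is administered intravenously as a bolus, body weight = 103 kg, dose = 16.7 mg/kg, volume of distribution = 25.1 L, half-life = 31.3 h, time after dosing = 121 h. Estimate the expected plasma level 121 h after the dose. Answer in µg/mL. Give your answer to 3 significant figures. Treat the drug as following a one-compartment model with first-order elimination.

Total dose = 16.7 × 103 = 1720 mg
C₀ = Dose / Vd = 1720 / 25.1 = 68.53 mg/L
k = ln2 / t½ = 0.693147 / 31.3 = 0.02215 h⁻¹
C = C₀ · e^(−k·t) = 68.53 × e^(−0.02215 × 121)
  = 68.53 × 0.06855 = 4.698 mg/L
(4.698 mg/L = 4.698 µg/mL)

4.70 µg/mL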